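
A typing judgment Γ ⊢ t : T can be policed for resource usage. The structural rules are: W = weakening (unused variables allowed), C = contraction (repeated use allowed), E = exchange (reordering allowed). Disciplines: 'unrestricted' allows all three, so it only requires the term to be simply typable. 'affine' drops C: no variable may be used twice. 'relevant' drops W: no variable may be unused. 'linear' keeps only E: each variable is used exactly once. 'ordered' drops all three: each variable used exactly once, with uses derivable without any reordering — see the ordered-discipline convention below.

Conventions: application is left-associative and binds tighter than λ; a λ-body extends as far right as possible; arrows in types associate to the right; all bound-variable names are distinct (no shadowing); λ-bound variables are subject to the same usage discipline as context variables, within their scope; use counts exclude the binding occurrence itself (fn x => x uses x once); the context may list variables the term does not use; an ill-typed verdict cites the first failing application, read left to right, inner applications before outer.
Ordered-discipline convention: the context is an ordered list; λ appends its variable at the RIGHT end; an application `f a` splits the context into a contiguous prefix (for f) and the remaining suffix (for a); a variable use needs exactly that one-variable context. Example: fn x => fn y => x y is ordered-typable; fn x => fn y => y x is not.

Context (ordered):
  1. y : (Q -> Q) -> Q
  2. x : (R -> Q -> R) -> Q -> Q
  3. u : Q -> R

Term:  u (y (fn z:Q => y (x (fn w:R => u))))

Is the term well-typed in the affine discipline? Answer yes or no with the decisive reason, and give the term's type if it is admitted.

no — repeated use of y ×2, u ×2
variable uses: y: 2; x: 1; u: 2; z [bound]: 0; w [bound]: 0
uses in reading order: u, y, y, x, u
typing: well-typed — term : R
across the five disciplines: ordered ✗; linear ✗; affine ✗; relevant ✗; unrestricted ✓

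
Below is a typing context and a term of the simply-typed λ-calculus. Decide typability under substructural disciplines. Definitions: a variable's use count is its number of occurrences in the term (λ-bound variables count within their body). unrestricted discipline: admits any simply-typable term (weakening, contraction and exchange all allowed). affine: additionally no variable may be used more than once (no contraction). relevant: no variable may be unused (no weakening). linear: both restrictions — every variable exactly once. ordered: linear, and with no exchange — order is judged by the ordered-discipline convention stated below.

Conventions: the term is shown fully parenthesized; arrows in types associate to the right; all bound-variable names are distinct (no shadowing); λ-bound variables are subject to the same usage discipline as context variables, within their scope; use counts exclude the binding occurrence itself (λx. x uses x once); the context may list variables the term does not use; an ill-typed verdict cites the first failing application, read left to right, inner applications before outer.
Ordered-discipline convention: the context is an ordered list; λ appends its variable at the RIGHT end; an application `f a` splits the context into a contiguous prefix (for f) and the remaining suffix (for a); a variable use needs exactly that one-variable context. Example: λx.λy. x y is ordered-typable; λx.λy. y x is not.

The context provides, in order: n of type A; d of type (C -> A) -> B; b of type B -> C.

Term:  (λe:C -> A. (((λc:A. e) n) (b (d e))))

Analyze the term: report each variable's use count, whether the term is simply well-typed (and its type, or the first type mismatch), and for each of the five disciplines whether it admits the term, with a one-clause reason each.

usage: n ×1, d ×1, b ×1, e (bound) ×2, c (bound) ×0
left-to-right use order: e, n, b, d, e
typing: well-typed at (C -> A) -> A
ordered: ✗, repeated use of e ×2; c left unused
linear: ✗, repeated use of e ×2; c left unused
affine: ✗, repeated use of e ×2
relevant: ✗, c left unused
unrestricted: ✓, well-typed at (C -> A) -> A; no restrictions here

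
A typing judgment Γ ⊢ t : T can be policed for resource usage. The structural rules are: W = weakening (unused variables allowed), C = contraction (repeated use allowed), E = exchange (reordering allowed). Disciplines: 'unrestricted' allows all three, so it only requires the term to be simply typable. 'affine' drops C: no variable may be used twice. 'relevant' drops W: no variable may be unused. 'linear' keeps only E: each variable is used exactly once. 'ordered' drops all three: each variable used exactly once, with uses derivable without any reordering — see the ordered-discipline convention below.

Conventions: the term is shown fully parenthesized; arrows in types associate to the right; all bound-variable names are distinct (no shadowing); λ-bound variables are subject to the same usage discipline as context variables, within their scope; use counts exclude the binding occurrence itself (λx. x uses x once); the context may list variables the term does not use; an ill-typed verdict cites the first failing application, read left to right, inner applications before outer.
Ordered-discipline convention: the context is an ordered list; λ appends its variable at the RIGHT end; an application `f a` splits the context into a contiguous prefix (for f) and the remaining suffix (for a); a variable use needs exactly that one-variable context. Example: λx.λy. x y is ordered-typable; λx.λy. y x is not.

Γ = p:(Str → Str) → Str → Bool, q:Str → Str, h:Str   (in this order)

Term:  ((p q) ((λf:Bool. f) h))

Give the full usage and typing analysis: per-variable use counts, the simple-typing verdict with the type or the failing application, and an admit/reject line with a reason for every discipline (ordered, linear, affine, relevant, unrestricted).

variable uses: p: 1, q: 1, h: 1, f [bound]: 1
order of uses: p, q, f, h
typing: ill-typed: an argument Str mismatches the expected Bool
ordered: ✗, fails simple typing
linear: ✗, a type mismatch blocks all five
affine: ✗, the type mismatch rejects it
relevant: ✗, not simply typable
unrestricted: ✗, fails simple typing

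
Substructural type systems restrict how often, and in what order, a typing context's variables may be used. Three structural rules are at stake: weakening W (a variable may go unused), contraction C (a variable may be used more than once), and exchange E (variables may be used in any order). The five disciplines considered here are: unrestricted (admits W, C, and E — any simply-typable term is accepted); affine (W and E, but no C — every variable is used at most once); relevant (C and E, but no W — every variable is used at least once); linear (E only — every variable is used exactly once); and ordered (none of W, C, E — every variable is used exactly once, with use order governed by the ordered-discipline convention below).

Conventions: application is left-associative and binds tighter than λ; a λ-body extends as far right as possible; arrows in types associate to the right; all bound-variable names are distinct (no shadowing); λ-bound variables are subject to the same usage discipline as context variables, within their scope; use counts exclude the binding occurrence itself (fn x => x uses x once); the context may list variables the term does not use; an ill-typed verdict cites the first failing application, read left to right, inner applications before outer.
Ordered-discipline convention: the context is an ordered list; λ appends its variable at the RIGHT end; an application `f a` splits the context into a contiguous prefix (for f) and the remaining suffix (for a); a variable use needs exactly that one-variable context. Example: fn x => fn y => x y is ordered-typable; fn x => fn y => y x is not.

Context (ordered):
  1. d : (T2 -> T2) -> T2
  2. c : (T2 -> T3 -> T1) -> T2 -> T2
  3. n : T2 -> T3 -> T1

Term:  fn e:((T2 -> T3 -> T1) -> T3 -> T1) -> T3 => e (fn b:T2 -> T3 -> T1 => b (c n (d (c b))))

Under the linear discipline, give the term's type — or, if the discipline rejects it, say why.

not well-typed under linear — repeated use of c ×2, b ×2
use counts: d ×1; c ×2; n ×1; e [bound] ×1; b [bound] ×2
use order (left to right): e, b, c, n, d, c, b
typing: the term checks, with type (((T2 -> T3 -> T1) -> T3 -> T1) -> T3) -> T3
per-discipline verdicts: ordered ✗ | linear ✗ | affine ✗ | relevant ✓ | unrestricted ✓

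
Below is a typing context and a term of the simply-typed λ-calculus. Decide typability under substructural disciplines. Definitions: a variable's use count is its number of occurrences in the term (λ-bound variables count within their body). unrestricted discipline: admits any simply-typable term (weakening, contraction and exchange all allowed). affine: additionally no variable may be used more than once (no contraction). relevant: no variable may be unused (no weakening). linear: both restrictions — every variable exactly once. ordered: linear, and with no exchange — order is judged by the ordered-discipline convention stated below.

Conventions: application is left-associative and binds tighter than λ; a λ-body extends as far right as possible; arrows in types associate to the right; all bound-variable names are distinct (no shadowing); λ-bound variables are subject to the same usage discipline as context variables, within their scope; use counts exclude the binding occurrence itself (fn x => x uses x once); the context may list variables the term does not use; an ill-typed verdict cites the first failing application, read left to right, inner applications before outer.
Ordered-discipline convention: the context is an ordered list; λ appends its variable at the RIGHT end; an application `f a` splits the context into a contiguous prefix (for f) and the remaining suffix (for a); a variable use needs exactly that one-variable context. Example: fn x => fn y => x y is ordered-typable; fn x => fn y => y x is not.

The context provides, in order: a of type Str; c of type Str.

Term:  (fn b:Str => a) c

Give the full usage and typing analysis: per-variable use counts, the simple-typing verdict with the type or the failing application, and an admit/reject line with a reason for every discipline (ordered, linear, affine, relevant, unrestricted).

counts: a: 1×, c: 1×, b (λ-bound): 0×
use order (left to right): a, c
typing: the term checks, with type Str
ordered: ✗, unused: b — weakening required
linear: ✗, unused: b — weakening required
affine: ✓, no duplicate uses among a, c, b
relevant: ✗, unused: b — weakening required
unrestricted: ✓, typability at Str is all that's needed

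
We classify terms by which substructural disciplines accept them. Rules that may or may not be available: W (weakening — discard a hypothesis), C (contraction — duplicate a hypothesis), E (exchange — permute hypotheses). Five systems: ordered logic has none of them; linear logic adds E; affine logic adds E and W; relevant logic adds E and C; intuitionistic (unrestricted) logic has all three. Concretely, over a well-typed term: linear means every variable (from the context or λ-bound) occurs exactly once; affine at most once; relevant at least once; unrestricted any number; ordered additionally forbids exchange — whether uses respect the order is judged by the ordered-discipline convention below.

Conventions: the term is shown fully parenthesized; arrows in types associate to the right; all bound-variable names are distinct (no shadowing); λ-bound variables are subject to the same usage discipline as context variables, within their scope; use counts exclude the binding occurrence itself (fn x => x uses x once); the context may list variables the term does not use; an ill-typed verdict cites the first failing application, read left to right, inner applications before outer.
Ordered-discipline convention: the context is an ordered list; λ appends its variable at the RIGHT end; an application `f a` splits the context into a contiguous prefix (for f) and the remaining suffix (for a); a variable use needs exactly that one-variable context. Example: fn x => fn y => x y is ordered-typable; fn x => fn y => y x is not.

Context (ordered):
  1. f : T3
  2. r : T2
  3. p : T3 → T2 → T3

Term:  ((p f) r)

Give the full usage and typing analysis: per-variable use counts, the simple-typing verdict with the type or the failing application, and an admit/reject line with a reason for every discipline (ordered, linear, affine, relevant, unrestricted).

usage: f=1, r=1, p=1
order of uses: p, f, r
typing: ✓ — T3
ordered: ✗, needs exchange: uses follow p, f, r
linear: ✓, f, r, p: one use apiece
affine: ✓, at most one use each (f, r, p)
relevant: ✓, every one of f, r, p appears
unrestricted: ✓, typability at T3 is all that's needed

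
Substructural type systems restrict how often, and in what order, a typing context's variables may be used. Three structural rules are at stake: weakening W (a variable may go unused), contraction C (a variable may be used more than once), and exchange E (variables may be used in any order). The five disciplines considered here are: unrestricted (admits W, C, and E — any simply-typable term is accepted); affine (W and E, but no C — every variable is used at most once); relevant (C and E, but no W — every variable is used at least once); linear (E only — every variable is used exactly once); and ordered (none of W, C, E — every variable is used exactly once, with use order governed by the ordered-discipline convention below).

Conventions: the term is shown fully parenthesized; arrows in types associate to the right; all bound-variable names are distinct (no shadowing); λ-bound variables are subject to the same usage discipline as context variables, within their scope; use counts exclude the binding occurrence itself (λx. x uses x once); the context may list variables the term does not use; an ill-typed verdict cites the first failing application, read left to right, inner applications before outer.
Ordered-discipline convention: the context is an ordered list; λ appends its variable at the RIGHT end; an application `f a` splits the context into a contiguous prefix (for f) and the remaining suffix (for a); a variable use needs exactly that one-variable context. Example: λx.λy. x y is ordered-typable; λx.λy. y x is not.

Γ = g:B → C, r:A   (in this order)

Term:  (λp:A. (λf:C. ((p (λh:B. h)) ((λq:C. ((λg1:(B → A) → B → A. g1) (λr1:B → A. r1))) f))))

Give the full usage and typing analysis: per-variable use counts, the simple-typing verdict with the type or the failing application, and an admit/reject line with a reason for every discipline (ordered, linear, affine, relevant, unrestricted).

counts: g ×0; r ×0; p (bound) ×1; f (bound) ×1; h (bound) ×1; q (bound) ×0; g1 (bound) ×1; r1 (bound) ×1
use order (left to right): p, h, g1, r1, f
typing: ill-typed: can't apply a value of type A
ordered: ✗ — fails simple typing
linear: ✗ — a type mismatch blocks all five
affine: ✗ — the type mismatch rejects it
relevant: ✗ — not simply typable
unrestricted: ✗ — fails simple typing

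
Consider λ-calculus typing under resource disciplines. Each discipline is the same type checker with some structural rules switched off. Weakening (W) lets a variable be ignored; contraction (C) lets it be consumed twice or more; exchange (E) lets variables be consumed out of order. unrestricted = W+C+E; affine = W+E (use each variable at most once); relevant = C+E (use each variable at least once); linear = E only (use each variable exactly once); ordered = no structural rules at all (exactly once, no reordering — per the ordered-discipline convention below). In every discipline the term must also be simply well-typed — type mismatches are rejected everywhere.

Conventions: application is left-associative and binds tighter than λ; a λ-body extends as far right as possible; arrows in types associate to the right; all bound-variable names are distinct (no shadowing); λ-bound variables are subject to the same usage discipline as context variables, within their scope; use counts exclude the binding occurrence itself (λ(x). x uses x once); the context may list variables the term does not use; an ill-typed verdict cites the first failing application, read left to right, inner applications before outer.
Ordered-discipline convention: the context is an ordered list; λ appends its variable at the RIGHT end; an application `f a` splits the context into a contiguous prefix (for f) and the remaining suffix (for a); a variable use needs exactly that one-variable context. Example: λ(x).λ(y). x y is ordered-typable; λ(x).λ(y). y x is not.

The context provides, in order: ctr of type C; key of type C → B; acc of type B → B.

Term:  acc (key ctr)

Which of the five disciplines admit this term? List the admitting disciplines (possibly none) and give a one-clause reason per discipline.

admitting disciplines: linear, affine, relevant, unrestricted
variable uses: ctr=1, key=1, acc=1
uses in reading order: acc, key, ctr
typing: ✓ — B
ordered: ✗ — needs exchange: uses follow acc, key, ctr
linear: ✓ — single use per variable (ctr, key, acc)
affine: ✓ — no duplicate uses among ctr, key, acc
relevant: ✓ — every one of ctr, key, acc appears
unrestricted: ✓ — well-typed at B; no restrictions here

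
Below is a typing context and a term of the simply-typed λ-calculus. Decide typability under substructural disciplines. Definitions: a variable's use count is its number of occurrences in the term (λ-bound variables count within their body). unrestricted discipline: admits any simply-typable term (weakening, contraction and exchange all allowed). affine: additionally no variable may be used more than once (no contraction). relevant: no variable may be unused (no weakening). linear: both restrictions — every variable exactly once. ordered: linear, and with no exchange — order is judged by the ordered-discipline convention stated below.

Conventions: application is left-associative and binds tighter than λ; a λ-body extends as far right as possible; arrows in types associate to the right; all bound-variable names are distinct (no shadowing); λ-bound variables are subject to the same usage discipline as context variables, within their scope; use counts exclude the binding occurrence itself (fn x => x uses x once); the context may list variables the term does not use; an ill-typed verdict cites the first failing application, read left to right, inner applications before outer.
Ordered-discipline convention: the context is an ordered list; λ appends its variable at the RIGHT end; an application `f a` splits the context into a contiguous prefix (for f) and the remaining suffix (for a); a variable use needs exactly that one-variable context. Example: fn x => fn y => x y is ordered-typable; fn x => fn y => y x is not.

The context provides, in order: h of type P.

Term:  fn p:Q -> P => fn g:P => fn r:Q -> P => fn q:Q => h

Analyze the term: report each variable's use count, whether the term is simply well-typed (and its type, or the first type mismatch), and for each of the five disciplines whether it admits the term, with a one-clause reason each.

use counts: h ×1, p [bound] ×0, g [bound] ×0, r [bound] ×0, q [bound] ×0
order of uses: h
typing: well-typed — term : (Q -> P) -> P -> (Q -> P) -> Q -> P
ordered: ✗ — unused: p, g, r, q — weakening required
linear: ✗ — unused: p, g, r, q — weakening required
affine: ✓ — no duplicate uses among h, p, g, r, q
relevant: ✗ — unused: p, g, r, q — weakening required
unrestricted: ✓ — simply typable at (Q -> P) -> P -> (Q -> P) -> Q -> P; W, C, E all held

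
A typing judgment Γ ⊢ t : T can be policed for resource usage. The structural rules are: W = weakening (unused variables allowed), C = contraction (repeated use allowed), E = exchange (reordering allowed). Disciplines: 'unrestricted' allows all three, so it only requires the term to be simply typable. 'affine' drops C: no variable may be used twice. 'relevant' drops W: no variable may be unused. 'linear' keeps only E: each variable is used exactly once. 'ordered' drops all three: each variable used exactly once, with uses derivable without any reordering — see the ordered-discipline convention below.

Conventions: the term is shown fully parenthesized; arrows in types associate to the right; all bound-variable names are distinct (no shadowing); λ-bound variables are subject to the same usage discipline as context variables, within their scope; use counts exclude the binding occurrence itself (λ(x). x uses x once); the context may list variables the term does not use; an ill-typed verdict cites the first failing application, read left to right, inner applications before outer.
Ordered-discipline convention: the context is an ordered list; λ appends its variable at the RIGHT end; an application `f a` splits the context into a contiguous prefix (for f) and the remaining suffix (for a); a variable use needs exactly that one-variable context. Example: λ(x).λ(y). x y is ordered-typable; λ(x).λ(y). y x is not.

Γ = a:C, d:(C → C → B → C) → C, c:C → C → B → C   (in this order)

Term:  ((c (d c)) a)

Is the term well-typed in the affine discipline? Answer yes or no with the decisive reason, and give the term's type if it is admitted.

no — uses contraction: c ×2
counts: a ×1; d ×1; c ×2
order of uses: c, d, c, a
typing: the term checks, with type B → C
all disciplines: ordered ✗, linear ✗, affine ✗, relevant ✓, unrestricted ✓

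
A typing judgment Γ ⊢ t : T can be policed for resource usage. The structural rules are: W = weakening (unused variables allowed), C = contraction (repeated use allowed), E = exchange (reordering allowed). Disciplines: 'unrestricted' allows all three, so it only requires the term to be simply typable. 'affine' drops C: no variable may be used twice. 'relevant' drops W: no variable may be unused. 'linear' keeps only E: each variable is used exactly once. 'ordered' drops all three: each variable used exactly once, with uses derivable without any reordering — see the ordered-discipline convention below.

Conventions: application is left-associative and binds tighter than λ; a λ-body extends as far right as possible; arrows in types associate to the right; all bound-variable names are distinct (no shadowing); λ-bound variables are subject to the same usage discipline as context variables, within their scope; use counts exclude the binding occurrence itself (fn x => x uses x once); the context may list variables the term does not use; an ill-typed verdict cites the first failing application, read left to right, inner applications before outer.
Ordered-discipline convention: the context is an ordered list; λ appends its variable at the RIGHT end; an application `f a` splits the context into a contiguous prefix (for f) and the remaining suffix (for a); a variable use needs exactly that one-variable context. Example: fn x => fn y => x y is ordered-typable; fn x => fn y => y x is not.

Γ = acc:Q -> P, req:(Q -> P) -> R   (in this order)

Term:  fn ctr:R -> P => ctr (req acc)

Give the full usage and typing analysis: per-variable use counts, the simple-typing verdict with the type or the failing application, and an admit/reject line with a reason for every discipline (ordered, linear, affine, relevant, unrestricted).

variable uses: acc=1; req=1; ctr (λ-bound)=1
use order (left to right): ctr, req, acc
typing: the term checks, with type (R -> P) -> P
ordered: ✗, needs exchange: uses follow ctr, req, acc
linear: ✓, single use per variable (acc, req, ctr)
affine: ✓, at most one use each (acc, req, ctr)
relevant: ✓, every one of acc, req, ctr appears
unrestricted: ✓, typability at (R -> P) -> P is all that's needed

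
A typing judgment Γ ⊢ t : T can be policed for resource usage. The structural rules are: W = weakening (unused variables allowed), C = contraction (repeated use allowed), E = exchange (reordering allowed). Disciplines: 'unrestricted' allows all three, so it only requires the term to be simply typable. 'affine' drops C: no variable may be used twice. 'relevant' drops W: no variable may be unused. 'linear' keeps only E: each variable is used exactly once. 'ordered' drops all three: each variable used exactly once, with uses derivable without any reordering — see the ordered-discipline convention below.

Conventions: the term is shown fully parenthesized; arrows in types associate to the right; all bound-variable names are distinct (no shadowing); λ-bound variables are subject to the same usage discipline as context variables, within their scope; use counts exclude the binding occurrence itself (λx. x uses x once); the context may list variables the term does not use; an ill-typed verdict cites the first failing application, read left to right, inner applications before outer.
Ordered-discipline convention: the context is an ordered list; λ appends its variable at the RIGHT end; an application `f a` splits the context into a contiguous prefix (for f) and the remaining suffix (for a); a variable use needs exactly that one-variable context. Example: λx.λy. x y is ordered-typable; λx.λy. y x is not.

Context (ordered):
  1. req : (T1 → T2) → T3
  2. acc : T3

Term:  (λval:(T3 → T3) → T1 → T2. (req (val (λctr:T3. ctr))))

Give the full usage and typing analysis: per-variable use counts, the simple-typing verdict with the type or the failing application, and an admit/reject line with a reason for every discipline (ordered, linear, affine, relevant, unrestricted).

usage: req: 1×, acc: 0×, val [bound]: 1×, ctr [bound]: 1×
use order (left to right): req, val, ctr
typing: the term checks, with type ((T3 → T3) → T1 → T2) → T3
ordered: ✗ — acc left unused
linear: ✗ — acc left unused
affine: ✓ — no duplicate uses among req, acc, val, ctr
relevant: ✗ — acc left unused
unrestricted: ✓ — typability at ((T3 → T3) → T1 → T2) → T3 is all that's needed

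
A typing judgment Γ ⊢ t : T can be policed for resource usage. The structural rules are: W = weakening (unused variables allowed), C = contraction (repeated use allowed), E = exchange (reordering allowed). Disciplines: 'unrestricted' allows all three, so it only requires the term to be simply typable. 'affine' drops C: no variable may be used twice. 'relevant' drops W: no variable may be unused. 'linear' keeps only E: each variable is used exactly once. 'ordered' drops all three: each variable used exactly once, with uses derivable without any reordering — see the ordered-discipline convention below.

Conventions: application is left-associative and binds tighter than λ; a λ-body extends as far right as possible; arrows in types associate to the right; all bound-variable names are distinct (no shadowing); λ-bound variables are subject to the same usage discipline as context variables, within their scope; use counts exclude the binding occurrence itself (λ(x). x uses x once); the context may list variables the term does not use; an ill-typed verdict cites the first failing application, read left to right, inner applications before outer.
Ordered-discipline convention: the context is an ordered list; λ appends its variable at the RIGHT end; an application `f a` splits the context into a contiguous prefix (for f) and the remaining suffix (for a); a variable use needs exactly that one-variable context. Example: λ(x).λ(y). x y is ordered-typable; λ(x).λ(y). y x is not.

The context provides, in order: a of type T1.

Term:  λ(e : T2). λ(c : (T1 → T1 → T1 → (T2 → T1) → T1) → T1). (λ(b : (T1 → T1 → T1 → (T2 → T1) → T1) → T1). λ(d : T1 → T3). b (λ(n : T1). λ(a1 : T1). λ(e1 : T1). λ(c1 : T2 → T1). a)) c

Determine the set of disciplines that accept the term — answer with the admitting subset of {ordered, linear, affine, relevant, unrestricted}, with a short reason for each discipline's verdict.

admitted by: affine, unrestricted
usage: a: 1×; e [bound]: 0×; c [bound]: 1×; b [bound]: 1×; d [bound]: 0×; n [bound]: 0×; a1 [bound]: 0×; e1 [bound]: 0×; c1 [bound]: 0×
left-to-right use order: b, a, c
typing: ✓ — T2 → ((T1 → T1 → T1 → (T2 → T1) → T1) → T1) → (T1 → T3) → T1
ordered: ✗, unused: e, d, n, a1, e1, c1 — weakening required
linear: ✗, unused: e, d, n, a1, e1, c1 — weakening required
affine: ✓, at most one use each (a, e, c, b, d, n, a1, e1, c1)
relevant: ✗, unused: e, d, n, a1, e1, c1 — weakening required
unrestricted: ✓, type-checks (T2 → ((T1 → T1 → T1 → (T2 → T1) → T1) → T1) → (T1 → T3) → T1) and nothing is barred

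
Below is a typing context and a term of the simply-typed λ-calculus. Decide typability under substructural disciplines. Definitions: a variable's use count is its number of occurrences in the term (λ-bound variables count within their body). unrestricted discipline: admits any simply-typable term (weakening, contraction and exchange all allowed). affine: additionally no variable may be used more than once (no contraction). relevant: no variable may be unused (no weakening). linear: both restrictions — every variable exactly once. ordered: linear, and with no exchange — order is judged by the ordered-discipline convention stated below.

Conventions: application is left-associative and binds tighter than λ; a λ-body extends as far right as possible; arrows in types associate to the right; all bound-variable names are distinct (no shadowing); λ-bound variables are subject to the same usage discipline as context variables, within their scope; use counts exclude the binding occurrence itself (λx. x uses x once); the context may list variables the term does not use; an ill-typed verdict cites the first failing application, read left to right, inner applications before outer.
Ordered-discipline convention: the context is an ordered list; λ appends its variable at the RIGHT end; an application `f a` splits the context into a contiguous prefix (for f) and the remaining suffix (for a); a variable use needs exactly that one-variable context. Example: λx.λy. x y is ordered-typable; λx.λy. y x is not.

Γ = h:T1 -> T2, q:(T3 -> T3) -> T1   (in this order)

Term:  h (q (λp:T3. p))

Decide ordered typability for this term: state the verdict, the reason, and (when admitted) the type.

yes — h, q, p once each; derivable with no W/C/E; term : T2
counts: h: 1×, q: 1×, p [bound]: 1×
left-to-right use order: h, q, p
typing: well-typed — term : T2
per-discipline verdicts: ordered ✓ | linear ✓ | affine ✓ | relevant ✓ | unrestricted ✓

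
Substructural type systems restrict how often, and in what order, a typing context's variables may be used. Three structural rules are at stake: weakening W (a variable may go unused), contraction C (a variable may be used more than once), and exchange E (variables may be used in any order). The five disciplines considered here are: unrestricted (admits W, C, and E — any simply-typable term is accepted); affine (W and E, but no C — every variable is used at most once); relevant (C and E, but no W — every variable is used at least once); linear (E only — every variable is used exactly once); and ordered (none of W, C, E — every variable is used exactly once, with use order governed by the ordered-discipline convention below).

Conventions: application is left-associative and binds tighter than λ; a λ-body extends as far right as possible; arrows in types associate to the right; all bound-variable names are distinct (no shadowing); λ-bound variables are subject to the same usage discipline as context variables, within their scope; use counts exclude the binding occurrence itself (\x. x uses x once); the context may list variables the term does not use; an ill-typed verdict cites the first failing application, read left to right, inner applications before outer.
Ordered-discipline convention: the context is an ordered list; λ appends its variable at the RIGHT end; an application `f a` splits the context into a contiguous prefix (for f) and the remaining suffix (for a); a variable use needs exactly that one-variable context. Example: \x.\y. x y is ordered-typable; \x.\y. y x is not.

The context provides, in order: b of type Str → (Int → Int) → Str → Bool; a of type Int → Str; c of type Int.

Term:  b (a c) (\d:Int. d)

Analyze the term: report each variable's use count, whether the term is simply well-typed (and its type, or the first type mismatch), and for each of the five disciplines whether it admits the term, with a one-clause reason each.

usage: b=1; a=1; c=1; d (bound)=1
use order (left to right): b, a, c, d
typing: well-typed — term : Str → Bool
ordered ✓ (one use each (b, a, c, d); ordered split holds)
linear ✓ (b, a, c, d: one use apiece)
affine ✓ (no duplicate uses among b, a, c, d)
relevant ✓ (none of b, a, c, d goes unused)
unrestricted ✓ (well-typed at Str → Bool; no restrictions here)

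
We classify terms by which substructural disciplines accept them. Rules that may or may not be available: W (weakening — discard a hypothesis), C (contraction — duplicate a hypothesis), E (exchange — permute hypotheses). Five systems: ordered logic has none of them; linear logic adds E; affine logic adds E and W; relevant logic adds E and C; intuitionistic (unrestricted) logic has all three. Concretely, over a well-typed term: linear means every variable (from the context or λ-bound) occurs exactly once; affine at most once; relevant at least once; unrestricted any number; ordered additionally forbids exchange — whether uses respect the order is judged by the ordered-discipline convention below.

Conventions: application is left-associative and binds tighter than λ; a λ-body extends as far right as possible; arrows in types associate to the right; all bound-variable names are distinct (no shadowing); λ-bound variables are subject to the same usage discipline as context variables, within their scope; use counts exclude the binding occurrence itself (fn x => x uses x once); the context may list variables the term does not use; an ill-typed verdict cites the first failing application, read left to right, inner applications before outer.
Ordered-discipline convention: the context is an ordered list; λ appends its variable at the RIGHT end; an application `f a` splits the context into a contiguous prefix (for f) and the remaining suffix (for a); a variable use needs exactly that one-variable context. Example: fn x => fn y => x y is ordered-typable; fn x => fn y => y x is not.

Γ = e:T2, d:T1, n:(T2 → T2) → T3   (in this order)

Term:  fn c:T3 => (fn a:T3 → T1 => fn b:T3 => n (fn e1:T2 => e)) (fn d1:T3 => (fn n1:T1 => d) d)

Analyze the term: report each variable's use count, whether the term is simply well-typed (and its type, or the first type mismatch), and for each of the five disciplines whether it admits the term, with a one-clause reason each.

usage: e: 1×, d: 2×, n: 1×, c (λ-bound): 0×, a (λ-bound): 0×, b (λ-bound): 0×, e1 (λ-bound): 0×, d1 (λ-bound): 0×, n1 (λ-bound): 0×
left-to-right use order: n, e, d, d
typing: the term checks, with type T3 → T3 → T3
ordered: ✗, d ×2 used more than once (contraction); c, a, b, e1, d1, n1 left unused
linear: ✗, d ×2 used more than once (contraction); c, a, b, e1, d1, n1 left unused
affine: ✗, d ×2 used more than once (contraction)
relevant: ✗, c, a, b, e1, d1, n1 left unused
unrestricted: ✓, typability at T3 → T3 → T3 is all that's needed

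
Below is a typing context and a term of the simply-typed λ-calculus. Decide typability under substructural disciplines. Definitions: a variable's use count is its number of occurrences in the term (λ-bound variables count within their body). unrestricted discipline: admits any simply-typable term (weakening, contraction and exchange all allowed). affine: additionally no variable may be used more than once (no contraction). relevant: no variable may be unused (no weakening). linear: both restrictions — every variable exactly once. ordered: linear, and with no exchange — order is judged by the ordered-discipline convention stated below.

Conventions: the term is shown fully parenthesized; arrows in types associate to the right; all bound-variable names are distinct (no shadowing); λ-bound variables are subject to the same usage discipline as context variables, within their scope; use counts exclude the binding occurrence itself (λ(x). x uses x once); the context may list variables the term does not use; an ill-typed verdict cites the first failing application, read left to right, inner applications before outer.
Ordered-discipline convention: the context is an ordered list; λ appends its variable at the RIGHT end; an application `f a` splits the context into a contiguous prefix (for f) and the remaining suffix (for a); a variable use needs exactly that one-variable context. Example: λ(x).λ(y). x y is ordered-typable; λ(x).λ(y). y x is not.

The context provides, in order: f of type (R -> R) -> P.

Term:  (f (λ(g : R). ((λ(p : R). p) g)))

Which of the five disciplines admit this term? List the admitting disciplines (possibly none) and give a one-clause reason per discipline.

admitted in: ordered, linear, affine, relevant, unrestricted
use counts: f ×1; g (λ-bound) ×1; p (λ-bound) ×1
uses in reading order: f, p, g
typing: well-typed at P
ordered ✓ (f, g, p: once each, no exchange needed)
linear ✓ (each of f, g, p used exactly once)
affine ✓ (no duplicate uses among f, g, p)
relevant ✓ (none of f, g, p goes unused)
unrestricted ✓ (type-checks (P) and nothing is barred)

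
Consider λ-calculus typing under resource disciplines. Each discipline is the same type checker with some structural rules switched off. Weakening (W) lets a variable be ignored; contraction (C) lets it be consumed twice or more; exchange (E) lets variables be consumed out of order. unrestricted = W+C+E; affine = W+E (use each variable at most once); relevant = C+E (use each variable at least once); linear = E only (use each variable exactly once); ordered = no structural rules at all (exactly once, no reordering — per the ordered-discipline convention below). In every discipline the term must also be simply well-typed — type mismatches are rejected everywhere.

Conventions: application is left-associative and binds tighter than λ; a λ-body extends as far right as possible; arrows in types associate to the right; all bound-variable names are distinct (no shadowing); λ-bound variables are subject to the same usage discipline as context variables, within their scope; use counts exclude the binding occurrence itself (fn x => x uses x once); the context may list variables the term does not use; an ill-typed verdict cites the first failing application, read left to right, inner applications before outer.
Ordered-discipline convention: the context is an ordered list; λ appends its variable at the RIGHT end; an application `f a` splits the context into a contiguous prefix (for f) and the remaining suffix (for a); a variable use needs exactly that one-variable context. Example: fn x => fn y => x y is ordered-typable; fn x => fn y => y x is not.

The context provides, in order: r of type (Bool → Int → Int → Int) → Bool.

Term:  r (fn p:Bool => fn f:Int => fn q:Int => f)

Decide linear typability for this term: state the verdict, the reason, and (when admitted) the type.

no — p, q never used (weakening)
counts: r: 1, p [bound]: 0, f [bound]: 1, q [bound]: 0
order of uses: r, f
typing: ✓ — Bool
per-discipline verdicts: ordered ✗ | linear ✗ | affine ✓ | relevant ✗ | unrestricted ✓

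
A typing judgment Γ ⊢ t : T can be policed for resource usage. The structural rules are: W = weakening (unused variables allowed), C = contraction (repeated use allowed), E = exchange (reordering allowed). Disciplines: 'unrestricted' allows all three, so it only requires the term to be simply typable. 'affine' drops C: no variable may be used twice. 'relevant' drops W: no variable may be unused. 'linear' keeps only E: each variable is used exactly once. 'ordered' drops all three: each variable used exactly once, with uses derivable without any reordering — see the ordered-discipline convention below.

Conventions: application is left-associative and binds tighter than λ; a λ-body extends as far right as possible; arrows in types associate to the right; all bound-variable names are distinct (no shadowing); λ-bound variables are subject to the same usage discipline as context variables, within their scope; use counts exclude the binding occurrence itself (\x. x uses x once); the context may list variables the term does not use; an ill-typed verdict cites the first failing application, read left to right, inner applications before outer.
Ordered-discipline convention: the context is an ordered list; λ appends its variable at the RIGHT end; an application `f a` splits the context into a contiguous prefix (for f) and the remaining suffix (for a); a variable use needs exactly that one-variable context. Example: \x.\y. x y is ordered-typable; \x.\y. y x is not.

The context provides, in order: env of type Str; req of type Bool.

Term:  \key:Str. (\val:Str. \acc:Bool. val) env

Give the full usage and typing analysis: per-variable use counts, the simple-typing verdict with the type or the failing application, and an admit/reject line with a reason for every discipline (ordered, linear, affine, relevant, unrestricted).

use counts: env: 1; req: 0; key (bound): 0; val (bound): 1; acc (bound): 0
use order (left to right): val, env
typing: well-typed — term : Str → Bool → Str
ordered ✗ (unused: req, key, acc — weakening required)
linear ✗ (unused: req, key, acc — weakening required)
affine ✓ (env, req, key, val, acc: no repeats, contraction unneeded)
relevant ✗ (unused: req, key, acc — weakening required)
unrestricted ✓ (type-checks (Str → Bool → Str) and nothing is barred)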